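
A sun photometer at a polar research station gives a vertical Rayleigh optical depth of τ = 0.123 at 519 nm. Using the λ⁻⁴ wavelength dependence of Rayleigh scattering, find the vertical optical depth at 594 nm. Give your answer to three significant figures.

0.0717

τ(594 nm) = τ(519 nm) × (519/594)⁴ = 0.123 × (0.8737)⁴ = 0.123 × 0.5828 = 0.0717.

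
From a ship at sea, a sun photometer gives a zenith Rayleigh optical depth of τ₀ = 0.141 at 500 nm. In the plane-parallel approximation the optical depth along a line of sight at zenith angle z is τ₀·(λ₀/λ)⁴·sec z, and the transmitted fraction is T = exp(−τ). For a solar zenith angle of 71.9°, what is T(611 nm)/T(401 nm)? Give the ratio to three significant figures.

2.44

Airmass: sec 71.9° = 3.2188.
τ(611 nm) = 0.141 × (500/611)⁴ × 3.2188 = 0.141 × 0.4485 × 3.2188 = 0.2035.
τ(401 nm) = 0.141 × (500/401)⁴ × 3.2188 = 0.141 × 2.4171 × 3.2188 = 1.0970.
T(611)/T(401) = exp(τ_B − τ_A) = exp(0.8935) = 2.4436.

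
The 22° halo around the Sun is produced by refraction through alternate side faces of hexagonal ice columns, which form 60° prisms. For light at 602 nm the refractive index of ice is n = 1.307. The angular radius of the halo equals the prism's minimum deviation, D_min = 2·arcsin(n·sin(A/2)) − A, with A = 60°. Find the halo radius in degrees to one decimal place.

n·sin(A/2) = 1.307 × sin 30° = 1.307 × 0.5000 = 0.6535.
D_min = 2·arcsin(0.6535) − 60° = 2 × 40.806° − 60° = 21.612°.

21.6°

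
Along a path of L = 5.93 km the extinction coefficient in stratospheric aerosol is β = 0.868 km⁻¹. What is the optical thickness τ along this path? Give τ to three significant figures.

5.15

τ = β·L = 0.868 × 5.93 = 5.1472.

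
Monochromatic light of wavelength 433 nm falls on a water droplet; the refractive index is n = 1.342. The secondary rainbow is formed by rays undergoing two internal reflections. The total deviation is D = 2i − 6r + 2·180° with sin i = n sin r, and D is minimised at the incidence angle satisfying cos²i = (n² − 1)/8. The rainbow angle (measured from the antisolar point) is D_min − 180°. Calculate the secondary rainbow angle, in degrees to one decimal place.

cos²i = (1.80096 − 1)/8 = 0.10012; i = arccos(0.31642) = 71.554°.
sin r = sin 71.554°/1.342 = 0.70687; r = 44.981°.
D_min = 2·71.554° − 6·44.981° + 360° = 233.222°.
Rainbow angle = D_min − 180° = 53.222°.

53.2°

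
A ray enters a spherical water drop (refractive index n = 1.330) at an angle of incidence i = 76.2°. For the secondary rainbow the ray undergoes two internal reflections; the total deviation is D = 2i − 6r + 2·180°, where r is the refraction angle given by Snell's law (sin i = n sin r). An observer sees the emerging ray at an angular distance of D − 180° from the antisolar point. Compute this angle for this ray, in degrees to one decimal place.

51.0°

sin r = sin 76.2° / 1.330 = 0.9711/1.330 = 0.7302; r = 46.90°.
D = 2·76.2° − 6·46.90° + 2·180° = 152.40° − 281.41° + 360° = 230.99°.
Angle from antisolar point = D − 180° = 50.99°.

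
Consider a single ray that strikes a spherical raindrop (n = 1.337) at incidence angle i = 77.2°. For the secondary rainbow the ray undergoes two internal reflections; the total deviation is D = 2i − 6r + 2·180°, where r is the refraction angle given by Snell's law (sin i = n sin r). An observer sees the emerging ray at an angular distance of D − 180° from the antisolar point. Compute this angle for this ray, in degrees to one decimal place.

53.4°

sin r = sin 77.2° / 1.337 = 0.9751/1.337 = 0.7294; r = 46.83°.
D = 2·77.2° − 6·46.83° + 2·180° = 154.40° − 280.99° + 360° = 233.41°.
Angle from antisolar point = D − 180° = 53.41°.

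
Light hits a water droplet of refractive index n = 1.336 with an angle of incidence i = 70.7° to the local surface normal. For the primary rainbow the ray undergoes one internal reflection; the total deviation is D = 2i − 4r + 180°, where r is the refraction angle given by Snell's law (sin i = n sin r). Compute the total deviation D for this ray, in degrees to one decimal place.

sin r = sin 70.7° / 1.336 = 0.9438/1.336 = 0.7064; r = 44.95°.
D = 2·70.7° − 4·44.95° + 180° = 141.40° − 179.78° + 180° = 141.62°.

141.6°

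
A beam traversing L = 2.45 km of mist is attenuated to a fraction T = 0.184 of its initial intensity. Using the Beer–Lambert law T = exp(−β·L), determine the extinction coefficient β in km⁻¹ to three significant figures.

Beer–Lambert: T = exp(−βL) ⇒ β = −ln(T)/L = −ln(0.184)/2.45 = 1.6928/2.45 = 0.6909 km⁻¹.

0.691 km⁻¹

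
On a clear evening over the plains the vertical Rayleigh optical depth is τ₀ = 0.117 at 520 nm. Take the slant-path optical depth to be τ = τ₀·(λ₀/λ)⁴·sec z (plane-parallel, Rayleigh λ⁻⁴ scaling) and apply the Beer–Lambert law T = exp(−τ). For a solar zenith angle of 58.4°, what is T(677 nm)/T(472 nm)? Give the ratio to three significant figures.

Airmass: sec 58.4° = 1.9084.
τ(677 nm) = 0.117 × (520/677)⁴ × 1.9084 = 0.117 × 0.3481 × 1.9084 = 0.0777.
τ(472 nm) = 0.117 × (520/472)⁴ × 1.9084 = 0.117 × 1.4731 × 1.9084 = 0.3289.
T(677)/T(472) = exp(τ_B − τ_A) = exp(0.2512) = 1.2856.

1.29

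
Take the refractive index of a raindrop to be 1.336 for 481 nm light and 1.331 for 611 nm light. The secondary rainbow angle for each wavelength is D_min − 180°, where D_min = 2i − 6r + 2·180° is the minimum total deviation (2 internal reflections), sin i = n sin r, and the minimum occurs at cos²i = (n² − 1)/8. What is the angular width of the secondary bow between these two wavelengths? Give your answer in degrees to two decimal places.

At 481 nm (n = 1.336): cos²i = 0.09811 → i = 71.746°, r = 45.303°, D_min = 231.674°, rainbow angle = 51.674°.
At 611 nm (n = 1.331): cos²i = 0.09645 → i = 71.907°, r = 45.575°, D_min = 230.365°, rainbow angle = 50.365°.
Angular width = |51.674° − 50.365°| = 1.309°.

1.31°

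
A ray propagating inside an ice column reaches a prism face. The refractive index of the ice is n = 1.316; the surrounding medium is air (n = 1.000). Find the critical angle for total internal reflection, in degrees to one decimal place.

49.5°

sin θ_c = n_air / n = 1.000 / 1.316 = 0.7599.
θ_c = arcsin(0.7599) = 49.45°.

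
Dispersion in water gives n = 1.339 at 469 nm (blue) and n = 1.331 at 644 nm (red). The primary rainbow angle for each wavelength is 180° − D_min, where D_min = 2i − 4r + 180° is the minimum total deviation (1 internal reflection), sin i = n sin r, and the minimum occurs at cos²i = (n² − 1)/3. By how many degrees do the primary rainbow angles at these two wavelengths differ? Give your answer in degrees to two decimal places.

1.16°

At 469 nm (n = 1.339): cos²i = 0.26431 → i = 59.062°, r = 39.834°, D_min = 138.786°, rainbow angle = 41.214°.
At 644 nm (n = 1.331): cos²i = 0.25719 → i = 59.527°, r = 40.356°, D_min = 137.630°, rainbow angle = 42.370°.
Angular width = |41.214° − 42.370°| = 1.156°.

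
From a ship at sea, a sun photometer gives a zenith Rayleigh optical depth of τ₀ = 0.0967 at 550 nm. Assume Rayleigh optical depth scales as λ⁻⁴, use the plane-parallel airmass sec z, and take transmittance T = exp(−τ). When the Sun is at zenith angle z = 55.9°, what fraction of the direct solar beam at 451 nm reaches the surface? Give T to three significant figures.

0.683

sec 55.9° = 1.7837.
τ = 0.0967 × (550/451)⁴ × 1.7837 = 0.0967 × 2.2118 × 1.7837 = 0.3815.
T = exp(−0.3815) = 0.6828.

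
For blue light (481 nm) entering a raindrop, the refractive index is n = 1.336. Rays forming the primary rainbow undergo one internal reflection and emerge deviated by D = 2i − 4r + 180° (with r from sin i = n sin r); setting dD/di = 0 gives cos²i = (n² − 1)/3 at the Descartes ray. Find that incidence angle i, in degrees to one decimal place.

59.2°

cos²i = (1.336² − 1)/3 = (1.78490 − 1)/3 = 0.26163.
cos i = 0.51150, so i = 59.236°.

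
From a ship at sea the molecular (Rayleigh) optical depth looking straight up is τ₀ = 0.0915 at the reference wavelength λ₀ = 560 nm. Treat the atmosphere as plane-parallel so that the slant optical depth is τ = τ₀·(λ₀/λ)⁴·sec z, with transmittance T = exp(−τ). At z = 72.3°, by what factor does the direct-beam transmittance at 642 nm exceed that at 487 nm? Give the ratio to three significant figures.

1.42

Airmass: sec 72.3° = 3.2891.
τ(642 nm) = 0.0915 × (560/642)⁴ × 3.2891 = 0.0915 × 0.5789 × 3.2891 = 0.1742.
τ(487 nm) = 0.0915 × (560/487)⁴ × 3.2891 = 0.0915 × 1.7484 × 3.2891 = 0.5262.
T(642)/T(487) = exp(τ_B − τ_A) = exp(0.3520) = 1.4218.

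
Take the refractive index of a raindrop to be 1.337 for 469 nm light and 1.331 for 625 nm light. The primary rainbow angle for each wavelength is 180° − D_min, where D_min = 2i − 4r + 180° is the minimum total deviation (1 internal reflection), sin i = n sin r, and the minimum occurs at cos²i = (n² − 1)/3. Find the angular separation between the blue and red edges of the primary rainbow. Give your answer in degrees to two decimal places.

At 469 nm (n = 1.337): cos²i = 0.26252 → i = 59.178°, r = 39.964°, D_min = 138.500°, rainbow angle = 41.500°.
At 625 nm (n = 1.331): cos²i = 0.25719 → i = 59.527°, r = 40.356°, D_min = 137.630°, rainbow angle = 42.370°.
Angular width = |41.500° − 42.370°| = 0.870°.

0.87°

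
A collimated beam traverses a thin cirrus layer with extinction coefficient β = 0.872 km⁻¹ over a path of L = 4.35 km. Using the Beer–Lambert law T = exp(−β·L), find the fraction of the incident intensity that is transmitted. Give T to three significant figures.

0.0225

τ = β·L = 0.872 × 4.35 = 3.7932.
T = exp(−3.7932) = 0.0225.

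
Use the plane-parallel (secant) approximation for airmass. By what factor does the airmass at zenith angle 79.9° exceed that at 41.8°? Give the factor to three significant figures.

X(79.9°)/X(41.8°) = sec 79.9° / sec 41.8° = cos 41.8° / cos 79.9° = 0.7455/0.1754 = 4.2510.

4.25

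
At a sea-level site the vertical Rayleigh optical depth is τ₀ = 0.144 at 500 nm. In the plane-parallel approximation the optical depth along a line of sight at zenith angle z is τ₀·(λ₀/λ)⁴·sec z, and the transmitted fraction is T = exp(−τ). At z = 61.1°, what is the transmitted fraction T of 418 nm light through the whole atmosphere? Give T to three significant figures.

sec 61.1° = 2.0692.
τ = 0.144 × (500/418)⁴ × 2.0692 = 0.144 × 2.0473 × 2.0692 = 0.6100.
T = exp(−0.6100) = 0.5433.

0.543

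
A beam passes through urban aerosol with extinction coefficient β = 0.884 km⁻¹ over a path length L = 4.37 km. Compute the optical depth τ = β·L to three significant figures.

3.86

τ = β·L = 0.884 × 4.37 = 3.8631.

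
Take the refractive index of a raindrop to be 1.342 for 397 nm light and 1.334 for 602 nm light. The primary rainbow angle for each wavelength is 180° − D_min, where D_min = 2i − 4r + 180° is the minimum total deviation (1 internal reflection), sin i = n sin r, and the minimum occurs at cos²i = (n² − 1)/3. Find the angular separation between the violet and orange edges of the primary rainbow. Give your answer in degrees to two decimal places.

At 397 nm (n = 1.342): cos²i = 0.26699 → i = 58.888°, r = 39.641°, D_min = 139.213°, rainbow angle = 40.787°.
At 602 nm (n = 1.334): cos²i = 0.25985 → i = 59.352°, r = 40.159°, D_min = 138.067°, rainbow angle = 41.933°.
Angular width = |40.787° − 41.933°| = 1.146°.

1.15°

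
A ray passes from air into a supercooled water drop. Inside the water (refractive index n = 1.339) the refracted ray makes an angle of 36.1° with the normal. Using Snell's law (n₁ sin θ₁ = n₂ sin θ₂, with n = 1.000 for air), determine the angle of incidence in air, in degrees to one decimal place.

Snell: sin θ_i = n · sin θ_r = 1.339 × sin 36.1° = 1.339 × 0.5892 = 0.7889.
θ_i = arcsin(0.7889) = 52.09°.

52.1°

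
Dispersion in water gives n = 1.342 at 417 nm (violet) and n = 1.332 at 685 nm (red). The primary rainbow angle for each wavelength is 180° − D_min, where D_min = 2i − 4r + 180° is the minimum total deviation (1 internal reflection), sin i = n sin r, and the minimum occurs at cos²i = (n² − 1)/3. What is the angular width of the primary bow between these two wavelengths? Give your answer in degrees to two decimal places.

1.44°

At 417 nm (n = 1.342): cos²i = 0.26699 → i = 58.888°, r = 39.641°, D_min = 139.213°, rainbow angle = 40.787°.
At 685 nm (n = 1.332): cos²i = 0.25807 → i = 59.469°, r = 40.290°, D_min = 137.776°, rainbow angle = 42.224°.
Angular width = |40.787° − 42.224°| = 1.437°.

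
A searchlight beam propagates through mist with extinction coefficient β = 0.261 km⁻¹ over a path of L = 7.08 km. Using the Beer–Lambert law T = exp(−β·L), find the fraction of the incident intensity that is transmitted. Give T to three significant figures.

τ = β·L = 0.261 × 7.08 = 1.8479.
T = exp(−1.8479) = 0.1576.

0.158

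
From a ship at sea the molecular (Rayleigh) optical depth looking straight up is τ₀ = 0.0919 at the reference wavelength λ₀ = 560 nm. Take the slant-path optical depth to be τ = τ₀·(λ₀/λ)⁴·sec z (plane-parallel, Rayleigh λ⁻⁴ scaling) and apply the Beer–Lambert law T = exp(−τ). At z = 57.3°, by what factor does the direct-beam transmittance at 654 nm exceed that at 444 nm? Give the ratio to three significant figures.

1.40

Airmass: sec 57.3° = 1.8510.
τ(654 nm) = 0.0919 × (560/654)⁴ × 1.8510 = 0.0919 × 0.5376 × 1.8510 = 0.0914.
τ(444 nm) = 0.0919 × (560/444)⁴ × 1.8510 = 0.0919 × 2.5306 × 1.8510 = 0.4305.
T(654)/T(444) = exp(τ_B − τ_A) = exp(0.3390) = 1.4036.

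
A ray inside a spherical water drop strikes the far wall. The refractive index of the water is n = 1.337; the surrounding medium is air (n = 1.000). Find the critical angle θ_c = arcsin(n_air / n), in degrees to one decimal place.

sin θ_c = n_air / n = 1.000 / 1.337 = 0.7479.
θ_c = arcsin(0.7479) = 48.41°.

48.4°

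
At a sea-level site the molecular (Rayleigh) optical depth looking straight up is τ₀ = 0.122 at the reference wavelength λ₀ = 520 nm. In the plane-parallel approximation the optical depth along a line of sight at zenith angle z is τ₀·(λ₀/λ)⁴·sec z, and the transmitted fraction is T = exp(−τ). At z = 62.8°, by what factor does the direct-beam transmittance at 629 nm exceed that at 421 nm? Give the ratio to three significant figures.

1.64

Airmass: sec 62.8° = 2.1877.
τ(629 nm) = 0.122 × (520/629)⁴ × 2.1877 = 0.122 × 0.4671 × 2.1877 = 0.1247.
τ(421 nm) = 0.122 × (520/421)⁴ × 2.1877 = 0.122 × 2.3275 × 2.1877 = 0.6212.
T(629)/T(421) = exp(τ_B − τ_A) = exp(0.4965) = 1.6430.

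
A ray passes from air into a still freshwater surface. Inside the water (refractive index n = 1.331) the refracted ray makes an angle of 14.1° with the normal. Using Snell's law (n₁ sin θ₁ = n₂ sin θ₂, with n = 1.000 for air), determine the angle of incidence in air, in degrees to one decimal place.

18.9°

Snell: sin θ_i = n · sin θ_r = 1.331 × sin 14.1° = 1.331 × 0.2436 = 0.3243.
θ_i = arcsin(0.3243) = 18.92°.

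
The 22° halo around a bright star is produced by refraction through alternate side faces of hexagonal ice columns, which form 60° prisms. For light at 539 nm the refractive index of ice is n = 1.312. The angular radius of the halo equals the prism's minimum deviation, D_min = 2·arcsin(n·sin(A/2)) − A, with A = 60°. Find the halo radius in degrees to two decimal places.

n·sin(A/2) = 1.312 × sin 30° = 1.312 × 0.5000 = 0.6560.
D_min = 2·arcsin(0.6560) − 60° = 2 × 40.996° − 60° = 21.991°.

21.99°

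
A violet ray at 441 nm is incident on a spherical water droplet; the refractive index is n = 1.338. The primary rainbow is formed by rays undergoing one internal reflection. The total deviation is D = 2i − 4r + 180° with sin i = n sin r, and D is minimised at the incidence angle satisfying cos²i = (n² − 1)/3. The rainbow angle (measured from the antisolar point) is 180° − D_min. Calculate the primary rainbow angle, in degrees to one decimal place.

41.4°

cos²i = (1.79024 − 1)/3 = 0.26341; i = arccos(0.51324) = 59.120°.
sin r = sin 59.120°/1.338 = 0.64144; r = 39.899°.
D_min = 2·59.120° − 4·39.899° + 180° = 138.643°.
Rainbow angle = 180° − D_min = 41.357°.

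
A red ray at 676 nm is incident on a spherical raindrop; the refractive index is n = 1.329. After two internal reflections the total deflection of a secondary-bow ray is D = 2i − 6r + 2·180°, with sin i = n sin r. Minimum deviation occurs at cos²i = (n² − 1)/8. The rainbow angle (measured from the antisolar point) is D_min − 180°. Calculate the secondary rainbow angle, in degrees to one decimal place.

cos²i = (1.76624 − 1)/8 = 0.09578; i = arccos(0.30948) = 71.972°.
sin r = sin 71.972°/1.329 = 0.71550; r = 45.685°.
D_min = 2·71.972° − 6·45.685° + 360° = 229.837°.
Rainbow angle = D_min − 180° = 49.837°.

49.8°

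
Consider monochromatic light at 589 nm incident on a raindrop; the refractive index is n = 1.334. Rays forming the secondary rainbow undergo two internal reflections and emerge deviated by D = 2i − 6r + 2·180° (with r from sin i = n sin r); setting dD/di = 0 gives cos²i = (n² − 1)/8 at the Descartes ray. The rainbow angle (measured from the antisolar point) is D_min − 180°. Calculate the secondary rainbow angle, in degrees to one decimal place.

51.2°

cos²i = (1.77956 − 1)/8 = 0.09744; i = arccos(0.31216) = 71.810°.
sin r = sin 71.810°/1.334 = 0.71217; r = 45.411°.
D_min = 2·71.810° − 6·45.411° + 360° = 231.153°.
Rainbow angle = D_min − 180° = 51.153°.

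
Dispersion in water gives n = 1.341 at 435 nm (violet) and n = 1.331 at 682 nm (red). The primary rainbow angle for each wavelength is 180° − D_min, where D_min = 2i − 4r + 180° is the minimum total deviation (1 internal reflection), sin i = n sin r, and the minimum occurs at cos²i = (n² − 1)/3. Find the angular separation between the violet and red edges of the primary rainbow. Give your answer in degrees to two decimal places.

1.44°

At 435 nm (n = 1.341): cos²i = 0.26609 → i = 58.946°, r = 39.705°, D_min = 139.071°, rainbow angle = 40.929°.
At 682 nm (n = 1.331): cos²i = 0.25719 → i = 59.527°, r = 40.356°, D_min = 137.630°, rainbow angle = 42.370°.
Angular width = |40.929° − 42.370°| = 1.441°.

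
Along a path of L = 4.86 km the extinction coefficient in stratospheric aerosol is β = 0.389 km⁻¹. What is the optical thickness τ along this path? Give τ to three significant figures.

1.89

τ = β·L = 0.389 × 4.86 = 1.8905.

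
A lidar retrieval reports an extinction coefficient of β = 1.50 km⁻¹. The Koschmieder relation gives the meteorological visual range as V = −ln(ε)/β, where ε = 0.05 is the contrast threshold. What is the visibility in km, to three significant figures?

V = −ln(0.05) / 1.50 = 2.996 / 1.50 = 1.9972 km.

2.00 km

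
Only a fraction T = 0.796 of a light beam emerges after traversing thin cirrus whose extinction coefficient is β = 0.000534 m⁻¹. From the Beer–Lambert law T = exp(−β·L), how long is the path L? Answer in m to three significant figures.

Beer–Lambert: T = exp(−βL) ⇒ L = −ln(T)/β = −ln(0.796)/0.000534 = 0.2282/0.000534 = 427.3 m.

427 m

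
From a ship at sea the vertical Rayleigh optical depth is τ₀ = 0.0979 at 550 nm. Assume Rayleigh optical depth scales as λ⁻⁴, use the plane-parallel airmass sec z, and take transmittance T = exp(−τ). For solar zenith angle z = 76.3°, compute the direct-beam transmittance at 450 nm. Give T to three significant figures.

sec 76.3° = 4.2223.
τ = 0.0979 × (550/450)⁴ × 4.2223 = 0.0979 × 2.2315 × 4.2223 = 0.9224.
T = exp(−0.9224) = 0.3976.

0.398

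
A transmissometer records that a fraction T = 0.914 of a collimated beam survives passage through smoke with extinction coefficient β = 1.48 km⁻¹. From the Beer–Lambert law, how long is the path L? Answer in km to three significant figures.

0.0608 km

Beer–Lambert: T = exp(−βL) ⇒ L = −ln(T)/β = −ln(0.914)/1.48 = 0.0899/1.48 = 0.06076 km.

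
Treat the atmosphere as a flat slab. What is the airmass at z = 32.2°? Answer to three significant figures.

X = sec z = 1/cos 32.2° = 1/0.8462 = 1.1818.

1.18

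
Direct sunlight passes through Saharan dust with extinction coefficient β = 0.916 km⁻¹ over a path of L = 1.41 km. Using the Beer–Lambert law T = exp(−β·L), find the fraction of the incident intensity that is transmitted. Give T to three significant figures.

0.275

τ = β·L = 0.916 × 1.41 = 1.2916.
T = exp(−1.2916) = 0.2748.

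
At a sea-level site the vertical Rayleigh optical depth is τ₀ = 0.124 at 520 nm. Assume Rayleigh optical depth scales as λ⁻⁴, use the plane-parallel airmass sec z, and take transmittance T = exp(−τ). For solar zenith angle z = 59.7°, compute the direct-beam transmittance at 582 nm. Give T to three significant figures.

sec 59.7° = 1.9821.
τ = 0.124 × (520/582)⁴ × 1.9821 = 0.124 × 0.6373 × 1.9821 = 0.1566.
T = exp(−0.1566) = 0.8550.

0.855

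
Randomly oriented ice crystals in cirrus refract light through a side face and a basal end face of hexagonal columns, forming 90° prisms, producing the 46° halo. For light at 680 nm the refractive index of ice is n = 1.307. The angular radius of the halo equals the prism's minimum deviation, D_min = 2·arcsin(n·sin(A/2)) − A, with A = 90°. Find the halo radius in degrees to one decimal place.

n·sin(A/2) = 1.307 × sin 45° = 1.307 × 0.7071 = 0.9242.
D_min = 2·arcsin(0.9242) − 90° = 2 × 67.546° − 90° = 45.093°.

45.1°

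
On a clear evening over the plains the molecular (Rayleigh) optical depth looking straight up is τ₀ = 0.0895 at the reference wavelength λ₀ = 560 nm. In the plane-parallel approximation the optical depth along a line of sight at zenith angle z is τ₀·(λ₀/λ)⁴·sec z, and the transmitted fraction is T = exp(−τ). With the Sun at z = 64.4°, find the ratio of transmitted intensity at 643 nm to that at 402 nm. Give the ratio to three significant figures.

1.94

Airmass: sec 64.4° = 2.3144.
τ(643 nm) = 0.0895 × (560/643)⁴ × 2.3144 = 0.0895 × 0.5753 × 2.3144 = 0.1192.
τ(402 nm) = 0.0895 × (560/402)⁴ × 2.3144 = 0.0895 × 3.7657 × 2.3144 = 0.7800.
T(643)/T(402) = exp(τ_B − τ_A) = exp(0.6608) = 1.9364.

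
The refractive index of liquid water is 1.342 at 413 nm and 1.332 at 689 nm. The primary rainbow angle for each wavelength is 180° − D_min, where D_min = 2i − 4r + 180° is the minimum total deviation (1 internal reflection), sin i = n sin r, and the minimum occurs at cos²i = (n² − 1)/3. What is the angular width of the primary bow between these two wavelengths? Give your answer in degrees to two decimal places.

At 413 nm (n = 1.342): cos²i = 0.26699 → i = 58.888°, r = 39.641°, D_min = 139.213°, rainbow angle = 40.787°.
At 689 nm (n = 1.332): cos²i = 0.25807 → i = 59.469°, r = 40.290°, D_min = 137.776°, rainbow angle = 42.224°.
Angular width = |40.787° − 42.224°| = 1.437°.

1.44°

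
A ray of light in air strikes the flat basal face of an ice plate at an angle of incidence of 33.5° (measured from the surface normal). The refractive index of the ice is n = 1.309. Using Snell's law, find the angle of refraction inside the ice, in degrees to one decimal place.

Snell: sin θ_r = sin θ_i / n = sin 33.5° / 1.309 = 0.5519 / 1.309 = 0.4216.
θ_r = arcsin(0.4216) = 24.94°.

24.9°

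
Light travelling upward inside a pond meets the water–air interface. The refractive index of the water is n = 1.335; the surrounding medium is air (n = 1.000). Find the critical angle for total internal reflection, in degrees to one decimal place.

48.5°

sin θ_c = n_air / n = 1.000 / 1.335 = 0.7491.
θ_c = arcsin(0.7491) = 48.51°.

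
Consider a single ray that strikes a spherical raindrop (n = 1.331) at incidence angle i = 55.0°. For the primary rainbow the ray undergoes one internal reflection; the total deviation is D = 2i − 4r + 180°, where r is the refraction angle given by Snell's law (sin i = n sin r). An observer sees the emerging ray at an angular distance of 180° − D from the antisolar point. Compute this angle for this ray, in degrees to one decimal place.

41.9°

sin r = sin 55.0° / 1.331 = 0.8192/1.331 = 0.6154; r = 37.98°.
D = 2·55.0° − 4·37.98° + 180° = 110.00° − 151.94° + 180° = 138.06°.
Angle from antisolar point = 180° − D = 41.94°.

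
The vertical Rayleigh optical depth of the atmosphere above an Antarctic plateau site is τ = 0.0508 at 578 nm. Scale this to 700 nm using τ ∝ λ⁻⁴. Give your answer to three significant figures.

τ(700 nm) = τ(578 nm) × (578/700)⁴ = 0.0508 × (0.8257)⁴ = 0.0508 × 0.4649 = 0.0236.

0.0236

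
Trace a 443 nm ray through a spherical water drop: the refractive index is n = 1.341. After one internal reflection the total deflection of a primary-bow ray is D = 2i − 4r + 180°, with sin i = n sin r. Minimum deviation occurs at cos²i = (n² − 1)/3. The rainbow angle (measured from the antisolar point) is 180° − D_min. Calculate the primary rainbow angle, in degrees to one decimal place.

cos²i = (1.79828 − 1)/3 = 0.26609; i = arccos(0.51584) = 58.946°.
sin r = sin 58.946°/1.341 = 0.63884; r = 39.705°.
D_min = 2·58.946° − 4·39.705° + 180° = 139.071°.
Rainbow angle = 180° − D_min = 40.929°.

40.9°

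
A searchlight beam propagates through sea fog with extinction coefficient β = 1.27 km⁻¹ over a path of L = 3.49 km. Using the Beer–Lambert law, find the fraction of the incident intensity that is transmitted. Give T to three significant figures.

0.0119

τ = β·L = 1.27 × 3.49 = 4.4323.
T = exp(−4.4323) = 0.0119.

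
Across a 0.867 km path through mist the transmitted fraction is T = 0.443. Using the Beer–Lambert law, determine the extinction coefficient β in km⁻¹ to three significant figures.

0.939 km⁻¹

Beer–Lambert: T = exp(−βL) ⇒ β = −ln(T)/L = −ln(0.443)/0.867 = 0.8142/0.867 = 0.9391 km⁻¹.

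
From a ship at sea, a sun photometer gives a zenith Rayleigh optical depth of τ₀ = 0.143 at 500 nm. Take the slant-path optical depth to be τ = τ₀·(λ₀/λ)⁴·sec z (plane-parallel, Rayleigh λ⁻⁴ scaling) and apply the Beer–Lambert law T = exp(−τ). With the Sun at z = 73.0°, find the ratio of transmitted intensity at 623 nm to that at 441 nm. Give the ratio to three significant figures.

Airmass: sec 73.0° = 3.4203.
τ(623 nm) = 0.143 × (500/623)⁴ × 3.4203 = 0.143 × 0.4149 × 3.4203 = 0.2029.
τ(441 nm) = 0.143 × (500/441)⁴ × 3.4203 = 0.143 × 1.6524 × 3.4203 = 0.8082.
T(623)/T(441) = exp(τ_B − τ_A) = exp(0.6053) = 1.8318.

1.83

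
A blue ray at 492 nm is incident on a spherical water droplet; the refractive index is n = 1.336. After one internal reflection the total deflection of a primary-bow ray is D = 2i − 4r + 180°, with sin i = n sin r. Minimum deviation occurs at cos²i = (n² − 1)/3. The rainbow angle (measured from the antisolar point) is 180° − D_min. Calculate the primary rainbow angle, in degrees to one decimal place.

cos²i = (1.78490 − 1)/3 = 0.26163; i = arccos(0.51150) = 59.236°.
sin r = sin 59.236°/1.336 = 0.64318; r = 40.029°.
D_min = 2·59.236° − 4·40.029° + 180° = 138.356°.
Rainbow angle = 180° − D_min = 41.644°.

41.6°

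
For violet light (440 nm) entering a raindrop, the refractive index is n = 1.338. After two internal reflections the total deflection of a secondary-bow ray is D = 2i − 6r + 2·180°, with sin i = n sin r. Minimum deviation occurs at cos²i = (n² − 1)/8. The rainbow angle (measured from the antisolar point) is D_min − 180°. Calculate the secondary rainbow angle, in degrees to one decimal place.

cos²i = (1.79024 − 1)/8 = 0.09878; i = arccos(0.31429) = 71.682°.
sin r = sin 71.682°/1.338 = 0.70951; r = 45.195°.
D_min = 2·71.682° − 6·45.195° + 360° = 232.193°.
Rainbow angle = D_min − 180° = 52.193°.

52.2°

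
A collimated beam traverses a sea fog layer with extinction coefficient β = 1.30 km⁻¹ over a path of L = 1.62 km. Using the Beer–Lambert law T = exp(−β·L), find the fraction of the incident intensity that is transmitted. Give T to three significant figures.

τ = β·L = 1.30 × 1.62 = 2.1060.
T = exp(−2.1060) = 0.1217.

0.122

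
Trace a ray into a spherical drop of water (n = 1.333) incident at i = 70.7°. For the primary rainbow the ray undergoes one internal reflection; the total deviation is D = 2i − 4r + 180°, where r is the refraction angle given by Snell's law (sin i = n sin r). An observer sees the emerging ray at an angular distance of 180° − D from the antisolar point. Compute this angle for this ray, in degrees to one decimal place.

38.9°

sin r = sin 70.7° / 1.333 = 0.9438/1.333 = 0.7080; r = 45.07°.
D = 2·70.7° − 4·45.07° + 180° = 141.40° − 180.30° + 180° = 141.10°.
Angle from antisolar point = 180° − D = 38.90°.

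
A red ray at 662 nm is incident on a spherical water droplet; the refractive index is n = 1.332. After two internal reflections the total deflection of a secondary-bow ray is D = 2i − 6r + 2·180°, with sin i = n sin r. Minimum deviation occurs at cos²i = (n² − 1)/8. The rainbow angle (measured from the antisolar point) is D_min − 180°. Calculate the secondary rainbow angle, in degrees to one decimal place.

50.6°

cos²i = (1.77422 − 1)/8 = 0.09678; i = arccos(0.31109) = 71.875°.
sin r = sin 71.875°/1.332 = 0.71350; r = 45.520°.
D_min = 2·71.875° − 6·45.520° + 360° = 230.628°.
Rainbow angle = D_min − 180° = 50.628°.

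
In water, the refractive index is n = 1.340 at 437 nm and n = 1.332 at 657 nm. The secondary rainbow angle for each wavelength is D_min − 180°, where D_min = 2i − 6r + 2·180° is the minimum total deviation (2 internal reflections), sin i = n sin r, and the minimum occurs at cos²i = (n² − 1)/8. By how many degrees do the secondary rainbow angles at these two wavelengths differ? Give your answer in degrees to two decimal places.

2.08°

At 437 nm (n = 1.340): cos²i = 0.09945 → i = 71.618°, r = 45.088°, D_min = 232.709°, rainbow angle = 52.709°.
At 657 nm (n = 1.332): cos²i = 0.09678 → i = 71.875°, r = 45.520°, D_min = 230.628°, rainbow angle = 50.628°.
Angular width = |52.709° − 50.628°| = 2.080°.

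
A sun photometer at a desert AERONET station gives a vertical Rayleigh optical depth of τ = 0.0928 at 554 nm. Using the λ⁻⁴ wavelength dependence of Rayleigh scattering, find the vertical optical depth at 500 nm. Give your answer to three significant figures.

τ(500 nm) = τ(554 nm) × (554/500)⁴ = 0.0928 × (1.1080)⁴ = 0.0928 × 1.5072 = 0.1399.

0.140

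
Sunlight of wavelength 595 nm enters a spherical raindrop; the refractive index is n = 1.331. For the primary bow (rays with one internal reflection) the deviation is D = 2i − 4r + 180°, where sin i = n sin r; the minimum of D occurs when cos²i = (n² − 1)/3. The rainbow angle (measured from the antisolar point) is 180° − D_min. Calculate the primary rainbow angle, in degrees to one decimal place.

cos²i = (1.77156 − 1)/3 = 0.25719; i = arccos(0.50714) = 59.527°.
sin r = sin 59.527°/1.331 = 0.64753; r = 40.356°.
D_min = 2·59.527° − 4·40.356° + 180° = 137.630°.
Rainbow angle = 180° − D_min = 42.370°.

42.4°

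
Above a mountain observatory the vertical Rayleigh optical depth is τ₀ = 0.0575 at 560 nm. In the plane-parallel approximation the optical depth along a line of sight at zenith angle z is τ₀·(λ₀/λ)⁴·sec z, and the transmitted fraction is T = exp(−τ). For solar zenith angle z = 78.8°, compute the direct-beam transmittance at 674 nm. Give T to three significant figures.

0.868

sec 78.8° = 5.1484.
τ = 0.0575 × (560/674)⁴ × 5.1484 = 0.0575 × 0.4766 × 5.1484 = 0.1411.
T = exp(−0.1411) = 0.8684.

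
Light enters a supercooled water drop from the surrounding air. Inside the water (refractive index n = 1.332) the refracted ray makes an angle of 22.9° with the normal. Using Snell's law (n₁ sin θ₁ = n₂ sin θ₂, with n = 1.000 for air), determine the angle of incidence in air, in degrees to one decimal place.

Snell: sin θ_i = n · sin θ_r = 1.332 × sin 22.9° = 1.332 × 0.3891 = 0.5183.
θ_i = arcsin(0.5183) = 31.22°.

31.2°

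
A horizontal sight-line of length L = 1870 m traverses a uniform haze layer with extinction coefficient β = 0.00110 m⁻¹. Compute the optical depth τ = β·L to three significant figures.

τ = β·L = 0.00110 × 1870 = 2.0570.

2.06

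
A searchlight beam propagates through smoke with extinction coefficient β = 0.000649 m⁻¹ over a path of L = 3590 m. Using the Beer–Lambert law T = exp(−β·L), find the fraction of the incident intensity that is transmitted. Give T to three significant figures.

0.0973

τ = β·L = 0.000649 × 3590 = 2.3299.
T = exp(−2.3299) = 0.0973.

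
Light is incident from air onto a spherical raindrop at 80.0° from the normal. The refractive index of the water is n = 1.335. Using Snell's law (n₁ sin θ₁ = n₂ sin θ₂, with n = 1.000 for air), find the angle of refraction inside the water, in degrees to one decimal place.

47.5°

Snell: sin θ_r = sin θ_i / n = sin 80.0° / 1.335 = 0.9848 / 1.335 = 0.7377.
θ_r = arcsin(0.7377) = 47.53°.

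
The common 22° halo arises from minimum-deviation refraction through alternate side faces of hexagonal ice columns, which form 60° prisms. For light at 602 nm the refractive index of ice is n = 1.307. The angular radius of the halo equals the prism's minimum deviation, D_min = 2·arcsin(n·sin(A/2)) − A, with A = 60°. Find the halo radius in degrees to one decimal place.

21.6°

n·sin(A/2) = 1.307 × sin 30° = 1.307 × 0.5000 = 0.6535.
D_min = 2·arcsin(0.6535) − 60° = 2 × 40.806° − 60° = 21.612°.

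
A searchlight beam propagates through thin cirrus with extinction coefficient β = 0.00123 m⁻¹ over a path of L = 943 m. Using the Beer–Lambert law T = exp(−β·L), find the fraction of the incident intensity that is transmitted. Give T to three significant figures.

0.314

τ = β·L = 0.00123 × 943 = 1.1599.
T = exp(−1.1599) = 0.3135.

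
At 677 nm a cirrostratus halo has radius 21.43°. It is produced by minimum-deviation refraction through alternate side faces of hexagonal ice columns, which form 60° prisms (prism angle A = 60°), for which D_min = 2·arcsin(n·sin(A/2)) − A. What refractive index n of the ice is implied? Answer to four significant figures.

Rearranging: n = sin((D_min + A)/2) / sin(A/2).
(D_min + A)/2 = (21.43° + 60°)/2 = 40.715°.
n = sin 40.715° / sin 30° = 0.6523 / 0.5000 = 1.3046.

1.305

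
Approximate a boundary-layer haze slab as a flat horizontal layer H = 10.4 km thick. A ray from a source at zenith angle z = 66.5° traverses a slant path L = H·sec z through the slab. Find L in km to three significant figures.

26.1 km

sec z = 1/cos 66.5° = 2.5078.
L = 10.4 × 2.5078 = 26.082 km.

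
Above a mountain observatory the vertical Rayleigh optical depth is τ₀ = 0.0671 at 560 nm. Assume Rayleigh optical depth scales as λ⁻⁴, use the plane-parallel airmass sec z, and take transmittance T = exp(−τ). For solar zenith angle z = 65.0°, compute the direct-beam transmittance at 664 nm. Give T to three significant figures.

sec 65.0° = 2.3662.
τ = 0.0671 × (560/664)⁴ × 2.3662 = 0.0671 × 0.5059 × 2.3662 = 0.0803.
T = exp(−0.0803) = 0.9228.

0.923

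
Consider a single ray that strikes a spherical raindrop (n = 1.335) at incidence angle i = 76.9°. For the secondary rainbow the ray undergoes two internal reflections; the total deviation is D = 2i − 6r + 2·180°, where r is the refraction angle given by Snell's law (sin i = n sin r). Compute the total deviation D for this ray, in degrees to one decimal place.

232.7°

sin r = sin 76.9° / 1.335 = 0.9740/1.335 = 0.7296; r = 46.85°.
D = 2·76.9° − 6·46.85° + 2·180° = 153.80° − 281.10° + 360° = 232.70°.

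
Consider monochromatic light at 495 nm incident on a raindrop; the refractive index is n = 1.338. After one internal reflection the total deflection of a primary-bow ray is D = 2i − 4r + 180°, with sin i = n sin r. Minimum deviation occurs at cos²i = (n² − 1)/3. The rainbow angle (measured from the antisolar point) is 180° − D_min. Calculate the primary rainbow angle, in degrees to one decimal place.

cos²i = (1.79024 − 1)/3 = 0.26341; i = arccos(0.51324) = 59.120°.
sin r = sin 59.120°/1.338 = 0.64144; r = 39.899°.
D_min = 2·59.120° − 4·39.899° + 180° = 138.643°.
Rainbow angle = 180° − D_min = 41.357°.

41.4°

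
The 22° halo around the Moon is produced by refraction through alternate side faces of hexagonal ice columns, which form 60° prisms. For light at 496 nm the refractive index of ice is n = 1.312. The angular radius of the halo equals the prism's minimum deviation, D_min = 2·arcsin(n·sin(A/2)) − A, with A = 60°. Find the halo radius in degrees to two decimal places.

21.99°

n·sin(A/2) = 1.312 × sin 30° = 1.312 × 0.5000 = 0.6560.
D_min = 2·arcsin(0.6560) − 60° = 2 × 40.996° − 60° = 21.991°.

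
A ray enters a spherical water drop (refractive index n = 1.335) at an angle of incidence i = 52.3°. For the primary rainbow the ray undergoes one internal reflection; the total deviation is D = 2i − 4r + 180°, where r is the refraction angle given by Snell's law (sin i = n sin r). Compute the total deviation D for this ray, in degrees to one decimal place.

sin r = sin 52.3° / 1.335 = 0.7912/1.335 = 0.5927; r = 36.35°.
D = 2·52.3° − 4·36.35° + 180° = 104.60° − 145.39° + 180° = 139.21°.

139.2°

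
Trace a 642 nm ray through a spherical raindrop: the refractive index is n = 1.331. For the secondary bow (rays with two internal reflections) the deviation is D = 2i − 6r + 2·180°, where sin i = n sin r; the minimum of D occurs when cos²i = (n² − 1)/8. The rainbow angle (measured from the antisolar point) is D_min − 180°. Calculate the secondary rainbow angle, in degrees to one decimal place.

cos²i = (1.77156 − 1)/8 = 0.09645; i = arccos(0.31056) = 71.907°.
sin r = sin 71.907°/1.331 = 0.71417; r = 45.575°.
D_min = 2·71.907° − 6·45.575° + 360° = 230.365°.
Rainbow angle = D_min − 180° = 50.365°.

50.4°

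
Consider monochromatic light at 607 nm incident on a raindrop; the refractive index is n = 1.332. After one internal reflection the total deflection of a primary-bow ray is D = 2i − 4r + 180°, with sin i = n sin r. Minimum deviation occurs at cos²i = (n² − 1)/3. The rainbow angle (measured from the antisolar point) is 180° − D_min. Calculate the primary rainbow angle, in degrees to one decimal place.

cos²i = (1.77422 − 1)/3 = 0.25807; i = arccos(0.50801) = 59.469°.
sin r = sin 59.469°/1.332 = 0.64666; r = 40.290°.
D_min = 2·59.469° − 4·40.290° + 180° = 137.776°.
Rainbow angle = 180° − D_min = 42.224°.

42.2°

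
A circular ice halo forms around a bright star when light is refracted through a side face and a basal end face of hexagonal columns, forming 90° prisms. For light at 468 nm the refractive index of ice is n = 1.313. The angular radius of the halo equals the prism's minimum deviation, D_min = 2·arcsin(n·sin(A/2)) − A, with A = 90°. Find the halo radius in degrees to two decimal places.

46.38°

n·sin(A/2) = 1.313 × sin 45° = 1.313 × 0.7071 = 0.9284.
D_min = 2·arcsin(0.9284) − 90° = 2 × 68.192° − 90° = 46.383°.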